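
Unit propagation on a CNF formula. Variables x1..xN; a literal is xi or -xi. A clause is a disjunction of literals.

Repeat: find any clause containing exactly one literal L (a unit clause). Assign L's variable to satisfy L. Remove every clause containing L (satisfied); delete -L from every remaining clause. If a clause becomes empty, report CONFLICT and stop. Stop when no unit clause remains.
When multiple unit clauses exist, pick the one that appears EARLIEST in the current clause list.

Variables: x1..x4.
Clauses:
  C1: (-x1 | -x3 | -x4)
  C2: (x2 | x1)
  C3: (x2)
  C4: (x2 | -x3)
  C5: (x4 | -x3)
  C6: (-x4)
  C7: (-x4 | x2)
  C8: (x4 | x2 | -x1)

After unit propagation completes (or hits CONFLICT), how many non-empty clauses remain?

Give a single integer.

Answer: 0

Derivation:
unit clause [2] forces x2=T; simplify:
  satisfied 5 clause(s); 3 remain; assigned so far: [2]
unit clause [-4] forces x4=F; simplify:
  drop 4 from [4, -3] -> [-3]
  satisfied 2 clause(s); 1 remain; assigned so far: [2, 4]
unit clause [-3] forces x3=F; simplify:
  satisfied 1 clause(s); 0 remain; assigned so far: [2, 3, 4]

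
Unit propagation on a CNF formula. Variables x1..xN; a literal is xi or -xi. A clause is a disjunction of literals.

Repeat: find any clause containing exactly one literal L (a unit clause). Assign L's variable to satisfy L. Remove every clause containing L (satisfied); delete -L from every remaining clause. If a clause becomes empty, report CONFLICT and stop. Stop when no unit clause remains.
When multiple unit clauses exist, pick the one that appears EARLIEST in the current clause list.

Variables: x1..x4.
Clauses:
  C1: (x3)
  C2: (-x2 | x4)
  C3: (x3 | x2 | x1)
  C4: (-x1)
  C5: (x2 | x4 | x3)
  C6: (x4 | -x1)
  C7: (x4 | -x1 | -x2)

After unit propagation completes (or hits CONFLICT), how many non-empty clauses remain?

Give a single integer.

unit clause [3] forces x3=T; simplify:
  satisfied 3 clause(s); 4 remain; assigned so far: [3]
unit clause [-1] forces x1=F; simplify:
  satisfied 3 clause(s); 1 remain; assigned so far: [1, 3]

Answer: 1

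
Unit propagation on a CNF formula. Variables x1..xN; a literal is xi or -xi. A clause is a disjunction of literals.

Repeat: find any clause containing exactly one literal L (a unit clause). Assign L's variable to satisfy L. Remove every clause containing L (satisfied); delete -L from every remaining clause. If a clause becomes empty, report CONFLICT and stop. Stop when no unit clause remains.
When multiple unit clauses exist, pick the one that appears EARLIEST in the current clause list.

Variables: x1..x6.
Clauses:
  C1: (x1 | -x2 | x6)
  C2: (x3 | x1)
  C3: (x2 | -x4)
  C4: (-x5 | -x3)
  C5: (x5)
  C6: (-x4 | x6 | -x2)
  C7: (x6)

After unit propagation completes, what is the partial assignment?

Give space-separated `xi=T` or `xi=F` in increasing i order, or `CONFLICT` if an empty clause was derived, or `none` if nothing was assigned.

Answer: x1=T x3=F x5=T x6=T

Derivation:
unit clause [5] forces x5=T; simplify:
  drop -5 from [-5, -3] -> [-3]
  satisfied 1 clause(s); 6 remain; assigned so far: [5]
unit clause [-3] forces x3=F; simplify:
  drop 3 from [3, 1] -> [1]
  satisfied 1 clause(s); 5 remain; assigned so far: [3, 5]
unit clause [1] forces x1=T; simplify:
  satisfied 2 clause(s); 3 remain; assigned so far: [1, 3, 5]
unit clause [6] forces x6=T; simplify:
  satisfied 2 clause(s); 1 remain; assigned so far: [1, 3, 5, 6]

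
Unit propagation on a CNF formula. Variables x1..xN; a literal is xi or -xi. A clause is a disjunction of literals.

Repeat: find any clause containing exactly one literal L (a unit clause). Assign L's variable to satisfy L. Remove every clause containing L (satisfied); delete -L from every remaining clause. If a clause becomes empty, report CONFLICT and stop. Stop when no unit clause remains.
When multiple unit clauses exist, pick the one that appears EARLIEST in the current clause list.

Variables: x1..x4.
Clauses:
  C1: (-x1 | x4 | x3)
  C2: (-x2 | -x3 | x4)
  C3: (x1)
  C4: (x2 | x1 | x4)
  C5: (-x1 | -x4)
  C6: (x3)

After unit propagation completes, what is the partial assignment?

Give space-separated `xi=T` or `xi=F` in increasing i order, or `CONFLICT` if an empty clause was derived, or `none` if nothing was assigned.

unit clause [1] forces x1=T; simplify:
  drop -1 from [-1, 4, 3] -> [4, 3]
  drop -1 from [-1, -4] -> [-4]
  satisfied 2 clause(s); 4 remain; assigned so far: [1]
unit clause [-4] forces x4=F; simplify:
  drop 4 from [4, 3] -> [3]
  drop 4 from [-2, -3, 4] -> [-2, -3]
  satisfied 1 clause(s); 3 remain; assigned so far: [1, 4]
unit clause [3] forces x3=T; simplify:
  drop -3 from [-2, -3] -> [-2]
  satisfied 2 clause(s); 1 remain; assigned so far: [1, 3, 4]
unit clause [-2] forces x2=F; simplify:
  satisfied 1 clause(s); 0 remain; assigned so far: [1, 2, 3, 4]

Answer: x1=T x2=F x3=T x4=F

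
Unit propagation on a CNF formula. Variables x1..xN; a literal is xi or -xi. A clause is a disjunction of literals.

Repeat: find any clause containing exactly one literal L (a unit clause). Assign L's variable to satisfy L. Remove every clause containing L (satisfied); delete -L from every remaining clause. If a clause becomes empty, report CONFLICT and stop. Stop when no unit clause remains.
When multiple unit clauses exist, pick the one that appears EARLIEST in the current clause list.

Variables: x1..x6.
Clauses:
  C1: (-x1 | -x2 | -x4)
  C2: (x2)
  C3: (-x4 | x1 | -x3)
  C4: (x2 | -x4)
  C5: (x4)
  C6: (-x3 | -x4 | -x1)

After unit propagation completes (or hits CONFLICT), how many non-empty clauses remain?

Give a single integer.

Answer: 0

Derivation:
unit clause [2] forces x2=T; simplify:
  drop -2 from [-1, -2, -4] -> [-1, -4]
  satisfied 2 clause(s); 4 remain; assigned so far: [2]
unit clause [4] forces x4=T; simplify:
  drop -4 from [-1, -4] -> [-1]
  drop -4 from [-4, 1, -3] -> [1, -3]
  drop -4 from [-3, -4, -1] -> [-3, -1]
  satisfied 1 clause(s); 3 remain; assigned so far: [2, 4]
unit clause [-1] forces x1=F; simplify:
  drop 1 from [1, -3] -> [-3]
  satisfied 2 clause(s); 1 remain; assigned so far: [1, 2, 4]
unit clause [-3] forces x3=F; simplify:
  satisfied 1 clause(s); 0 remain; assigned so far: [1, 2, 3, 4]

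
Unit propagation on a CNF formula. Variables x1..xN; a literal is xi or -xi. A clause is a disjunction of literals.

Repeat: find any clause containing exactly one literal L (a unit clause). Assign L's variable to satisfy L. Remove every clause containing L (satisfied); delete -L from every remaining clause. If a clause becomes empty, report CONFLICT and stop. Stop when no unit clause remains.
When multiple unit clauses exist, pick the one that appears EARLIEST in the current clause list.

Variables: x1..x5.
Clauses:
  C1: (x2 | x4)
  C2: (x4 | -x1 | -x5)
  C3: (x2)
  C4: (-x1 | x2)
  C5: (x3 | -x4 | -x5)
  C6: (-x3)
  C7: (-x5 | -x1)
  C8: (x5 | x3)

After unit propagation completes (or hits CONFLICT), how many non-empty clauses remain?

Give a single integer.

unit clause [2] forces x2=T; simplify:
  satisfied 3 clause(s); 5 remain; assigned so far: [2]
unit clause [-3] forces x3=F; simplify:
  drop 3 from [3, -4, -5] -> [-4, -5]
  drop 3 from [5, 3] -> [5]
  satisfied 1 clause(s); 4 remain; assigned so far: [2, 3]
unit clause [5] forces x5=T; simplify:
  drop -5 from [4, -1, -5] -> [4, -1]
  drop -5 from [-4, -5] -> [-4]
  drop -5 from [-5, -1] -> [-1]
  satisfied 1 clause(s); 3 remain; assigned so far: [2, 3, 5]
unit clause [-4] forces x4=F; simplify:
  drop 4 from [4, -1] -> [-1]
  satisfied 1 clause(s); 2 remain; assigned so far: [2, 3, 4, 5]
unit clause [-1] forces x1=F; simplify:
  satisfied 2 clause(s); 0 remain; assigned so far: [1, 2, 3, 4, 5]

Answer: 0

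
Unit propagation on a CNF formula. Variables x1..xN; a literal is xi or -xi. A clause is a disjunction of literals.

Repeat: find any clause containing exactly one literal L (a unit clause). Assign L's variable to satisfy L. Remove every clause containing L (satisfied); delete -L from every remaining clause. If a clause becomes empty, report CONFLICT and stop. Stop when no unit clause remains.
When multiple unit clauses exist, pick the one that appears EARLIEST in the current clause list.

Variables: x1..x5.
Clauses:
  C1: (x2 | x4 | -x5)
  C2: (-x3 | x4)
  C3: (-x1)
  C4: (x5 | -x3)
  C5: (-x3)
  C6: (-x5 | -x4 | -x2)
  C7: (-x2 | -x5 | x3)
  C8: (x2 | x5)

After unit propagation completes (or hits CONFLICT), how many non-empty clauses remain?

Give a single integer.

unit clause [-1] forces x1=F; simplify:
  satisfied 1 clause(s); 7 remain; assigned so far: [1]
unit clause [-3] forces x3=F; simplify:
  drop 3 from [-2, -5, 3] -> [-2, -5]
  satisfied 3 clause(s); 4 remain; assigned so far: [1, 3]

Answer: 4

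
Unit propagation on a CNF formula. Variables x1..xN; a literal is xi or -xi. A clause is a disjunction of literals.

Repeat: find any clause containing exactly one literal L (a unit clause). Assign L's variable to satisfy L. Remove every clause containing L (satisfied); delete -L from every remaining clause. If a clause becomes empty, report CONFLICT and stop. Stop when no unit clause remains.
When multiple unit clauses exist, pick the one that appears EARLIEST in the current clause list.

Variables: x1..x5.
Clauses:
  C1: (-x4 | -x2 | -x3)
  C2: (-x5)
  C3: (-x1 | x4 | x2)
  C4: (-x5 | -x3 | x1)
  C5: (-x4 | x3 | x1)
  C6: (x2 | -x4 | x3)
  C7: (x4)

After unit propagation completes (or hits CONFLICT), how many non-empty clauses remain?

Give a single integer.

Answer: 3

Derivation:
unit clause [-5] forces x5=F; simplify:
  satisfied 2 clause(s); 5 remain; assigned so far: [5]
unit clause [4] forces x4=T; simplify:
  drop -4 from [-4, -2, -3] -> [-2, -3]
  drop -4 from [-4, 3, 1] -> [3, 1]
  drop -4 from [2, -4, 3] -> [2, 3]
  satisfied 2 clause(s); 3 remain; assigned so far: [4, 5]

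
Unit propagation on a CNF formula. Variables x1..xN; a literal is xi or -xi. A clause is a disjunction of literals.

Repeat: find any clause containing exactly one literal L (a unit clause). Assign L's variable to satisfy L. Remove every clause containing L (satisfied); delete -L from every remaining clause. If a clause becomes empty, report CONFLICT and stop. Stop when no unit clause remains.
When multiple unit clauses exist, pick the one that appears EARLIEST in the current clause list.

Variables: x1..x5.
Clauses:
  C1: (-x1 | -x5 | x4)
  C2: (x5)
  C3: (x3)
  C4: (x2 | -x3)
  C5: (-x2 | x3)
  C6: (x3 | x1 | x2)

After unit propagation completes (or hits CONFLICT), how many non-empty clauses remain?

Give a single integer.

unit clause [5] forces x5=T; simplify:
  drop -5 from [-1, -5, 4] -> [-1, 4]
  satisfied 1 clause(s); 5 remain; assigned so far: [5]
unit clause [3] forces x3=T; simplify:
  drop -3 from [2, -3] -> [2]
  satisfied 3 clause(s); 2 remain; assigned so far: [3, 5]
unit clause [2] forces x2=T; simplify:
  satisfied 1 clause(s); 1 remain; assigned so far: [2, 3, 5]

Answer: 1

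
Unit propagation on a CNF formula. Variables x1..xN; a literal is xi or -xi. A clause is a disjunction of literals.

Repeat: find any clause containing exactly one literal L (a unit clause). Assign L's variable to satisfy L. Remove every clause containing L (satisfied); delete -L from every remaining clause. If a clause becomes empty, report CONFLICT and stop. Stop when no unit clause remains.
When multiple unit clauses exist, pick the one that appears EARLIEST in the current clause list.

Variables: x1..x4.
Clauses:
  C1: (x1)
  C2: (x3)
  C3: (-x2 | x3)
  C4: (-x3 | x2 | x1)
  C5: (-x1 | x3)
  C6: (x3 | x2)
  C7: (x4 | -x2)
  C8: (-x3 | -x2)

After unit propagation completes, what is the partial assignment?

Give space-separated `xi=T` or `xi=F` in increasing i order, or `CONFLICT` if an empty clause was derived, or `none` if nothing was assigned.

unit clause [1] forces x1=T; simplify:
  drop -1 from [-1, 3] -> [3]
  satisfied 2 clause(s); 6 remain; assigned so far: [1]
unit clause [3] forces x3=T; simplify:
  drop -3 from [-3, -2] -> [-2]
  satisfied 4 clause(s); 2 remain; assigned so far: [1, 3]
unit clause [-2] forces x2=F; simplify:
  satisfied 2 clause(s); 0 remain; assigned so far: [1, 2, 3]

Answer: x1=T x2=F x3=T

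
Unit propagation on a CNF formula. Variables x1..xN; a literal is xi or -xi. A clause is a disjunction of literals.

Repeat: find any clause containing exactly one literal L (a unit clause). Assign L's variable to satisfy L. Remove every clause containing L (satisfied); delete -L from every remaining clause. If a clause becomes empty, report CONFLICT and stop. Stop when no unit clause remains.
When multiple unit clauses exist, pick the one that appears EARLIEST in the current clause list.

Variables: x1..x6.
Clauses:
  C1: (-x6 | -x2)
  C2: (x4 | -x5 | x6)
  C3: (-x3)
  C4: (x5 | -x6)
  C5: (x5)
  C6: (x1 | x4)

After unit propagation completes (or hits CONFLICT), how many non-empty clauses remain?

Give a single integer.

unit clause [-3] forces x3=F; simplify:
  satisfied 1 clause(s); 5 remain; assigned so far: [3]
unit clause [5] forces x5=T; simplify:
  drop -5 from [4, -5, 6] -> [4, 6]
  satisfied 2 clause(s); 3 remain; assigned so far: [3, 5]

Answer: 3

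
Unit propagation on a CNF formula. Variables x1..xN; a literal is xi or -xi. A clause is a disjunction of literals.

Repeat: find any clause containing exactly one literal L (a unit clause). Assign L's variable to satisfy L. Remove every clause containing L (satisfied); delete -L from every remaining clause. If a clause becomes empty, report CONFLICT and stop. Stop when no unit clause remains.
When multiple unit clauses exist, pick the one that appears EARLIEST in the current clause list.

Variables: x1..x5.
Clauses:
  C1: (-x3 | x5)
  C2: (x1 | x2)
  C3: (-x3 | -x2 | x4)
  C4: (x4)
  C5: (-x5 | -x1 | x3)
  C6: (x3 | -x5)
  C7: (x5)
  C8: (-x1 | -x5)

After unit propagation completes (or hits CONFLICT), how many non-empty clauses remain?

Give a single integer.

Answer: 0

Derivation:
unit clause [4] forces x4=T; simplify:
  satisfied 2 clause(s); 6 remain; assigned so far: [4]
unit clause [5] forces x5=T; simplify:
  drop -5 from [-5, -1, 3] -> [-1, 3]
  drop -5 from [3, -5] -> [3]
  drop -5 from [-1, -5] -> [-1]
  satisfied 2 clause(s); 4 remain; assigned so far: [4, 5]
unit clause [3] forces x3=T; simplify:
  satisfied 2 clause(s); 2 remain; assigned so far: [3, 4, 5]
unit clause [-1] forces x1=F; simplify:
  drop 1 from [1, 2] -> [2]
  satisfied 1 clause(s); 1 remain; assigned so far: [1, 3, 4, 5]
unit clause [2] forces x2=T; simplify:
  satisfied 1 clause(s); 0 remain; assigned so far: [1, 2, 3, 4, 5]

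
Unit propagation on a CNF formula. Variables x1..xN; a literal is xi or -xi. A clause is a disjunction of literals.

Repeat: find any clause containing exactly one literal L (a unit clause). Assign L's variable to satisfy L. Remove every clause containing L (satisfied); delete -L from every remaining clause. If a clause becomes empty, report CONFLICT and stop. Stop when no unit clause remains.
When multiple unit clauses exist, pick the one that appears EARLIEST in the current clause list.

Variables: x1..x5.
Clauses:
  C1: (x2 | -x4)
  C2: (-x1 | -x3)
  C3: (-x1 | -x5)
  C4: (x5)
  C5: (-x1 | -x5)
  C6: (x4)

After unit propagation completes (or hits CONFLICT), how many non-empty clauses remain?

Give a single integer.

unit clause [5] forces x5=T; simplify:
  drop -5 from [-1, -5] -> [-1]
  drop -5 from [-1, -5] -> [-1]
  satisfied 1 clause(s); 5 remain; assigned so far: [5]
unit clause [-1] forces x1=F; simplify:
  satisfied 3 clause(s); 2 remain; assigned so far: [1, 5]
unit clause [4] forces x4=T; simplify:
  drop -4 from [2, -4] -> [2]
  satisfied 1 clause(s); 1 remain; assigned so far: [1, 4, 5]
unit clause [2] forces x2=T; simplify:
  satisfied 1 clause(s); 0 remain; assigned so far: [1, 2, 4, 5]

Answer: 0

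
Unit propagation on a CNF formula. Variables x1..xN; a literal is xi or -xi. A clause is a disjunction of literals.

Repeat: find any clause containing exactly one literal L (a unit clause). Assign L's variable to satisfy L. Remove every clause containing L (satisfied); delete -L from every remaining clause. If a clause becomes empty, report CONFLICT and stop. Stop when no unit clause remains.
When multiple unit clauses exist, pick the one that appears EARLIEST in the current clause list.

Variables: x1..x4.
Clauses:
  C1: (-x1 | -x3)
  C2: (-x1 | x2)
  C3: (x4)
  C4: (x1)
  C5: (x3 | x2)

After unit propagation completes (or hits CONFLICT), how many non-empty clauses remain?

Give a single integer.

Answer: 0

Derivation:
unit clause [4] forces x4=T; simplify:
  satisfied 1 clause(s); 4 remain; assigned so far: [4]
unit clause [1] forces x1=T; simplify:
  drop -1 from [-1, -3] -> [-3]
  drop -1 from [-1, 2] -> [2]
  satisfied 1 clause(s); 3 remain; assigned so far: [1, 4]
unit clause [-3] forces x3=F; simplify:
  drop 3 from [3, 2] -> [2]
  satisfied 1 clause(s); 2 remain; assigned so far: [1, 3, 4]
unit clause [2] forces x2=T; simplify:
  satisfied 2 clause(s); 0 remain; assigned so far: [1, 2, 3, 4]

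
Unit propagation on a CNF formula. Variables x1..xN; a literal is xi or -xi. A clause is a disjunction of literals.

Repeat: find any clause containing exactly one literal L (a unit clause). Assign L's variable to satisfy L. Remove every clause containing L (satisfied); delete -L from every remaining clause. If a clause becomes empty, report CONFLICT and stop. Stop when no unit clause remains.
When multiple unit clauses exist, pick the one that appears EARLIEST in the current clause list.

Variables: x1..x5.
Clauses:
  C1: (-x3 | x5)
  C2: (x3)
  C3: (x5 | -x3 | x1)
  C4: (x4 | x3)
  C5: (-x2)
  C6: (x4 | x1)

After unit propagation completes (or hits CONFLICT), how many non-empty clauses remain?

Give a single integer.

Answer: 1

Derivation:
unit clause [3] forces x3=T; simplify:
  drop -3 from [-3, 5] -> [5]
  drop -3 from [5, -3, 1] -> [5, 1]
  satisfied 2 clause(s); 4 remain; assigned so far: [3]
unit clause [5] forces x5=T; simplify:
  satisfied 2 clause(s); 2 remain; assigned so far: [3, 5]
unit clause [-2] forces x2=F; simplify:
  satisfied 1 clause(s); 1 remain; assigned so far: [2, 3, 5]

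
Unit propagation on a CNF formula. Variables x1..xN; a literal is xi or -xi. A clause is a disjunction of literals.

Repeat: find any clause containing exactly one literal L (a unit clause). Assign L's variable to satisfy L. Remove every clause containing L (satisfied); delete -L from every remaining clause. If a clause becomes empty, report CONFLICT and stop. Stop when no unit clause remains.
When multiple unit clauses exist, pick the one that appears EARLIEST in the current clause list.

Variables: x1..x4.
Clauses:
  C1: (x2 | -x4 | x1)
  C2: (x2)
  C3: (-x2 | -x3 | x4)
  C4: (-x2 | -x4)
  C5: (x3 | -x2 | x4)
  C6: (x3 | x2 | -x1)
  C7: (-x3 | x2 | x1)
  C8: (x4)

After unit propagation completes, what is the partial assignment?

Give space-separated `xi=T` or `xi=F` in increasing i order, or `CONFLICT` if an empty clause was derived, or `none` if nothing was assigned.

Answer: CONFLICT

Derivation:
unit clause [2] forces x2=T; simplify:
  drop -2 from [-2, -3, 4] -> [-3, 4]
  drop -2 from [-2, -4] -> [-4]
  drop -2 from [3, -2, 4] -> [3, 4]
  satisfied 4 clause(s); 4 remain; assigned so far: [2]
unit clause [-4] forces x4=F; simplify:
  drop 4 from [-3, 4] -> [-3]
  drop 4 from [3, 4] -> [3]
  drop 4 from [4] -> [] (empty!)
  satisfied 1 clause(s); 3 remain; assigned so far: [2, 4]
CONFLICT (empty clause)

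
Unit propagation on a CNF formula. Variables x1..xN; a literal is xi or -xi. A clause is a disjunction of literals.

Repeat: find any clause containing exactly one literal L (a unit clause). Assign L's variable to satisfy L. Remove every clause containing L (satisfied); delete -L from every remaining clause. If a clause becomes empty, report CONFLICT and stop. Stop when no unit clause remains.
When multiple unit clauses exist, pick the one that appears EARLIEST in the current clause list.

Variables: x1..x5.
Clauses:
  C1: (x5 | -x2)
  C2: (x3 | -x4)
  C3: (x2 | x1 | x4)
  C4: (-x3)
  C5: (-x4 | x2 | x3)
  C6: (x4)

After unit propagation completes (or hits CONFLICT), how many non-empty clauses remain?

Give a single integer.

unit clause [-3] forces x3=F; simplify:
  drop 3 from [3, -4] -> [-4]
  drop 3 from [-4, 2, 3] -> [-4, 2]
  satisfied 1 clause(s); 5 remain; assigned so far: [3]
unit clause [-4] forces x4=F; simplify:
  drop 4 from [2, 1, 4] -> [2, 1]
  drop 4 from [4] -> [] (empty!)
  satisfied 2 clause(s); 3 remain; assigned so far: [3, 4]
CONFLICT (empty clause)

Answer: 2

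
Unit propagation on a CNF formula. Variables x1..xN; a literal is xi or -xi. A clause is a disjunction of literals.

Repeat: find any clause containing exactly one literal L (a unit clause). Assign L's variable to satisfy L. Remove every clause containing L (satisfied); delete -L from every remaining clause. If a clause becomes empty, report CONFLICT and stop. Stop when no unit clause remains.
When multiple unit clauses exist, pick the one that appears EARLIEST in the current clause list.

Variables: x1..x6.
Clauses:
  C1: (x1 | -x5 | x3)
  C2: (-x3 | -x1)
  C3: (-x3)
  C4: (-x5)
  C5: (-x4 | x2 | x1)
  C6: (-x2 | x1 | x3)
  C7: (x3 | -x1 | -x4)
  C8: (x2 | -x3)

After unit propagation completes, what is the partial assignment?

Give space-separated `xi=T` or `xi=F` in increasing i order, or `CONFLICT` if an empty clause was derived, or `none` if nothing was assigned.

Answer: x3=F x5=F

Derivation:
unit clause [-3] forces x3=F; simplify:
  drop 3 from [1, -5, 3] -> [1, -5]
  drop 3 from [-2, 1, 3] -> [-2, 1]
  drop 3 from [3, -1, -4] -> [-1, -4]
  satisfied 3 clause(s); 5 remain; assigned so far: [3]
unit clause [-5] forces x5=F; simplify:
  satisfied 2 clause(s); 3 remain; assigned so far: [3, 5]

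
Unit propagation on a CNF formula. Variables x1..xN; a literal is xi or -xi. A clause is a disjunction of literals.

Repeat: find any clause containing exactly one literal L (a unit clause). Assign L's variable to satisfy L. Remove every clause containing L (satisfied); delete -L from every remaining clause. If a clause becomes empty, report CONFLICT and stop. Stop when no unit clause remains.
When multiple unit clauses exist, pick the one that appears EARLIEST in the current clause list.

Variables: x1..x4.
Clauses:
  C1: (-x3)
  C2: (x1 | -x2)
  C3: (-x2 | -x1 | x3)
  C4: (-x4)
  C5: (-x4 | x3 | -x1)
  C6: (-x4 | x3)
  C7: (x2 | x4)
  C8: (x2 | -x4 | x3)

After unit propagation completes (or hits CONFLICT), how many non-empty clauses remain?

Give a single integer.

Answer: 0

Derivation:
unit clause [-3] forces x3=F; simplify:
  drop 3 from [-2, -1, 3] -> [-2, -1]
  drop 3 from [-4, 3, -1] -> [-4, -1]
  drop 3 from [-4, 3] -> [-4]
  drop 3 from [2, -4, 3] -> [2, -4]
  satisfied 1 clause(s); 7 remain; assigned so far: [3]
unit clause [-4] forces x4=F; simplify:
  drop 4 from [2, 4] -> [2]
  satisfied 4 clause(s); 3 remain; assigned so far: [3, 4]
unit clause [2] forces x2=T; simplify:
  drop -2 from [1, -2] -> [1]
  drop -2 from [-2, -1] -> [-1]
  satisfied 1 clause(s); 2 remain; assigned so far: [2, 3, 4]
unit clause [1] forces x1=T; simplify:
  drop -1 from [-1] -> [] (empty!)
  satisfied 1 clause(s); 1 remain; assigned so far: [1, 2, 3, 4]
CONFLICT (empty clause)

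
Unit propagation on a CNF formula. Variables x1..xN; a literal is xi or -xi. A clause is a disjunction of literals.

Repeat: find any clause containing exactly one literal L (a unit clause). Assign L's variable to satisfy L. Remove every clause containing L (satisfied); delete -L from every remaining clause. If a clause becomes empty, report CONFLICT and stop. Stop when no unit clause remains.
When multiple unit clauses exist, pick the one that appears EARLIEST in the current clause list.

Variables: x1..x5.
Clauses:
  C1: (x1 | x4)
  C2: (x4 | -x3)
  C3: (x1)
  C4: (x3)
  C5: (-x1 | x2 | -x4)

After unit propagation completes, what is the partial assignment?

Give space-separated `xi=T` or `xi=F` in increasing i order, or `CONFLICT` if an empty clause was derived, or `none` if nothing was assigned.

unit clause [1] forces x1=T; simplify:
  drop -1 from [-1, 2, -4] -> [2, -4]
  satisfied 2 clause(s); 3 remain; assigned so far: [1]
unit clause [3] forces x3=T; simplify:
  drop -3 from [4, -3] -> [4]
  satisfied 1 clause(s); 2 remain; assigned so far: [1, 3]
unit clause [4] forces x4=T; simplify:
  drop -4 from [2, -4] -> [2]
  satisfied 1 clause(s); 1 remain; assigned so far: [1, 3, 4]
unit clause [2] forces x2=T; simplify:
  satisfied 1 clause(s); 0 remain; assigned so far: [1, 2, 3, 4]

Answer: x1=T x2=T x3=T x4=T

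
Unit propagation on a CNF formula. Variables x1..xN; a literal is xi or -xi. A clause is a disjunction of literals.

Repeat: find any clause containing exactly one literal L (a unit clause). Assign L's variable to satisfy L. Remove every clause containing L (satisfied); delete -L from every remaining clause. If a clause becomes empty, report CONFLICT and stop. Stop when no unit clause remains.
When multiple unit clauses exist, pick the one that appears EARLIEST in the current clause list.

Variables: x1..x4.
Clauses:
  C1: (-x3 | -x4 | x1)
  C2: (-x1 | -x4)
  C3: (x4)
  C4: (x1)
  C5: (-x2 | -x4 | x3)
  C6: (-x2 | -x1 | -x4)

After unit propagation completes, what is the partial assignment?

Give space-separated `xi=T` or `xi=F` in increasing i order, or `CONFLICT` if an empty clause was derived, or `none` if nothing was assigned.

unit clause [4] forces x4=T; simplify:
  drop -4 from [-3, -4, 1] -> [-3, 1]
  drop -4 from [-1, -4] -> [-1]
  drop -4 from [-2, -4, 3] -> [-2, 3]
  drop -4 from [-2, -1, -4] -> [-2, -1]
  satisfied 1 clause(s); 5 remain; assigned so far: [4]
unit clause [-1] forces x1=F; simplify:
  drop 1 from [-3, 1] -> [-3]
  drop 1 from [1] -> [] (empty!)
  satisfied 2 clause(s); 3 remain; assigned so far: [1, 4]
CONFLICT (empty clause)

Answer: CONFLICT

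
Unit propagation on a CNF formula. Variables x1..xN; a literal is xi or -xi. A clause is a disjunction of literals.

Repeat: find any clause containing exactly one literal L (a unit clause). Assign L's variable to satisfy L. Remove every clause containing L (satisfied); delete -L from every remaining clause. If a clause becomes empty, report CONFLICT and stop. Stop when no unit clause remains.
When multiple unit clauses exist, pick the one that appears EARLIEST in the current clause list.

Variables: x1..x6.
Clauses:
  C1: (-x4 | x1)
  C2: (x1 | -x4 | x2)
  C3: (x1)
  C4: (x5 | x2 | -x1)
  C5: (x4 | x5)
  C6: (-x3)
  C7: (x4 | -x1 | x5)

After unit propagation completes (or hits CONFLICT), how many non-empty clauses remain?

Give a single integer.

Answer: 3

Derivation:
unit clause [1] forces x1=T; simplify:
  drop -1 from [5, 2, -1] -> [5, 2]
  drop -1 from [4, -1, 5] -> [4, 5]
  satisfied 3 clause(s); 4 remain; assigned so far: [1]
unit clause [-3] forces x3=F; simplify:
  satisfied 1 clause(s); 3 remain; assigned so far: [1, 3]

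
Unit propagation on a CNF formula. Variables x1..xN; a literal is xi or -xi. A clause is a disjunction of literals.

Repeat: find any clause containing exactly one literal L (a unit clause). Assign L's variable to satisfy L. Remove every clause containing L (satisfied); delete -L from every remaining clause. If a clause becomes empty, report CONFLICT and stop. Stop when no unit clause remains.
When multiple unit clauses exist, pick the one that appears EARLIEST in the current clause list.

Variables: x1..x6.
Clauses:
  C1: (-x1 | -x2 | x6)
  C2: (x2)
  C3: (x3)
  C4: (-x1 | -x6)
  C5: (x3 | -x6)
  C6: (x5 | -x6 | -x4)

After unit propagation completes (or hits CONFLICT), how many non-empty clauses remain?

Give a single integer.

Answer: 3

Derivation:
unit clause [2] forces x2=T; simplify:
  drop -2 from [-1, -2, 6] -> [-1, 6]
  satisfied 1 clause(s); 5 remain; assigned so far: [2]
unit clause [3] forces x3=T; simplify:
  satisfied 2 clause(s); 3 remain; assigned so far: [2, 3]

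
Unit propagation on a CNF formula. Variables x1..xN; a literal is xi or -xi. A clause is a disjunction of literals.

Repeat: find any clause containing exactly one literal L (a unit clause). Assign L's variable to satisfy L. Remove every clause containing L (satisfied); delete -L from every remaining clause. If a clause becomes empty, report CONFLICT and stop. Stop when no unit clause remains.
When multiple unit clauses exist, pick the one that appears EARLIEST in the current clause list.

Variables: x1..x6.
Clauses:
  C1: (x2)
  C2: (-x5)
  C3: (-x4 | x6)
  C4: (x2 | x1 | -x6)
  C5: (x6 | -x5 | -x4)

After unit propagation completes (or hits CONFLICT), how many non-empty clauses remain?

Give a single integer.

unit clause [2] forces x2=T; simplify:
  satisfied 2 clause(s); 3 remain; assigned so far: [2]
unit clause [-5] forces x5=F; simplify:
  satisfied 2 clause(s); 1 remain; assigned so far: [2, 5]

Answer: 1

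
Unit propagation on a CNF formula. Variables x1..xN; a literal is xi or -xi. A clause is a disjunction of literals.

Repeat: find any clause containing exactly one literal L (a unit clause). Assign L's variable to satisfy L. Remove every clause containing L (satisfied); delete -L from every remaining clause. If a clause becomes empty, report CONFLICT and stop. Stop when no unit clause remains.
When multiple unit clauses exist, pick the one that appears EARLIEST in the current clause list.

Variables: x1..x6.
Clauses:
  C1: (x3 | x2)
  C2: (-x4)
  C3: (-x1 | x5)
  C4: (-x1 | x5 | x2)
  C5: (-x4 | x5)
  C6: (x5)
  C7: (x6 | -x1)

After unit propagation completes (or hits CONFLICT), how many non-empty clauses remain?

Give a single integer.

Answer: 2

Derivation:
unit clause [-4] forces x4=F; simplify:
  satisfied 2 clause(s); 5 remain; assigned so far: [4]
unit clause [5] forces x5=T; simplify:
  satisfied 3 clause(s); 2 remain; assigned so far: [4, 5]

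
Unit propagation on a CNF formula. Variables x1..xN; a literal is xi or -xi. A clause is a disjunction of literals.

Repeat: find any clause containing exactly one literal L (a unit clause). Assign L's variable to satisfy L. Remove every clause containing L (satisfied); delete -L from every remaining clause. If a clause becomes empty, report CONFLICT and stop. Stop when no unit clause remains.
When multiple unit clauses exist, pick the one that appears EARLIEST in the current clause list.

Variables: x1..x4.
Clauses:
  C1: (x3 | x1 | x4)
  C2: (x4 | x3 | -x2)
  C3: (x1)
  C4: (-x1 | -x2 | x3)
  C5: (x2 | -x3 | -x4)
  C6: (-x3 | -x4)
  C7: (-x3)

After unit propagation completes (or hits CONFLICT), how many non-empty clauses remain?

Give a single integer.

unit clause [1] forces x1=T; simplify:
  drop -1 from [-1, -2, 3] -> [-2, 3]
  satisfied 2 clause(s); 5 remain; assigned so far: [1]
unit clause [-3] forces x3=F; simplify:
  drop 3 from [4, 3, -2] -> [4, -2]
  drop 3 from [-2, 3] -> [-2]
  satisfied 3 clause(s); 2 remain; assigned so far: [1, 3]
unit clause [-2] forces x2=F; simplify:
  satisfied 2 clause(s); 0 remain; assigned so far: [1, 2, 3]

Answer: 0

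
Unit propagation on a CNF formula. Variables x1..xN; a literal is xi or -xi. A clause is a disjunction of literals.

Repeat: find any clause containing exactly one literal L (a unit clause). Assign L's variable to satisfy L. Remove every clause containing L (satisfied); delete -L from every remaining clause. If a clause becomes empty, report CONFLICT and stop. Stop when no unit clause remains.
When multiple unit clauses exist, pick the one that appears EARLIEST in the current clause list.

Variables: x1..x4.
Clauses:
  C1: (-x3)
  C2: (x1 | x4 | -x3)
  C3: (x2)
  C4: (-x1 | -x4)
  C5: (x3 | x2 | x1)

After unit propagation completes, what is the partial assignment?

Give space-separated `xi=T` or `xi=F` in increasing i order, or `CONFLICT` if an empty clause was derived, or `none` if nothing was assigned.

Answer: x2=T x3=F

Derivation:
unit clause [-3] forces x3=F; simplify:
  drop 3 from [3, 2, 1] -> [2, 1]
  satisfied 2 clause(s); 3 remain; assigned so far: [3]
unit clause [2] forces x2=T; simplify:
  satisfied 2 clause(s); 1 remain; assigned so far: [2, 3]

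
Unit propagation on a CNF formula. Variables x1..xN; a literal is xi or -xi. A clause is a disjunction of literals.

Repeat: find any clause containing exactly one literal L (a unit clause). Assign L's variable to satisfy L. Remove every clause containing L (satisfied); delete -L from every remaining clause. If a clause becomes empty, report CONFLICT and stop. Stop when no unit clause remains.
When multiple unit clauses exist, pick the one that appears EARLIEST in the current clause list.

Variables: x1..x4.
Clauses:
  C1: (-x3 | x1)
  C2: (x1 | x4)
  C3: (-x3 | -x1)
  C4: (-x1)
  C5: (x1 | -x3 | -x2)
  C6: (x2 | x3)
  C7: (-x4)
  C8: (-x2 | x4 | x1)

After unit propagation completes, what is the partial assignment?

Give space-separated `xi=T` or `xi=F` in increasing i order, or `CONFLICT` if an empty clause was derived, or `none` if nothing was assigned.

Answer: CONFLICT

Derivation:
unit clause [-1] forces x1=F; simplify:
  drop 1 from [-3, 1] -> [-3]
  drop 1 from [1, 4] -> [4]
  drop 1 from [1, -3, -2] -> [-3, -2]
  drop 1 from [-2, 4, 1] -> [-2, 4]
  satisfied 2 clause(s); 6 remain; assigned so far: [1]
unit clause [-3] forces x3=F; simplify:
  drop 3 from [2, 3] -> [2]
  satisfied 2 clause(s); 4 remain; assigned so far: [1, 3]
unit clause [4] forces x4=T; simplify:
  drop -4 from [-4] -> [] (empty!)
  satisfied 2 clause(s); 2 remain; assigned so far: [1, 3, 4]
CONFLICT (empty clause)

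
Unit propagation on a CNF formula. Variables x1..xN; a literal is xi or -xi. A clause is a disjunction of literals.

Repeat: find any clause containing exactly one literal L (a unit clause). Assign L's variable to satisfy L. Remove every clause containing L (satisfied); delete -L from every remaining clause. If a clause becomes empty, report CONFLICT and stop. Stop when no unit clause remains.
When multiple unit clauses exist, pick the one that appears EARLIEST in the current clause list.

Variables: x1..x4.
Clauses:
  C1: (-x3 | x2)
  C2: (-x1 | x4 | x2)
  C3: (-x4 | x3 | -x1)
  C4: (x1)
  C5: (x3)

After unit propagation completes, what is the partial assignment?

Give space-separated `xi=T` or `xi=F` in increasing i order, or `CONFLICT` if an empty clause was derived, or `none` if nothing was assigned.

unit clause [1] forces x1=T; simplify:
  drop -1 from [-1, 4, 2] -> [4, 2]
  drop -1 from [-4, 3, -1] -> [-4, 3]
  satisfied 1 clause(s); 4 remain; assigned so far: [1]
unit clause [3] forces x3=T; simplify:
  drop -3 from [-3, 2] -> [2]
  satisfied 2 clause(s); 2 remain; assigned so far: [1, 3]
unit clause [2] forces x2=T; simplify:
  satisfied 2 clause(s); 0 remain; assigned so far: [1, 2, 3]

Answer: x1=T x2=T x3=T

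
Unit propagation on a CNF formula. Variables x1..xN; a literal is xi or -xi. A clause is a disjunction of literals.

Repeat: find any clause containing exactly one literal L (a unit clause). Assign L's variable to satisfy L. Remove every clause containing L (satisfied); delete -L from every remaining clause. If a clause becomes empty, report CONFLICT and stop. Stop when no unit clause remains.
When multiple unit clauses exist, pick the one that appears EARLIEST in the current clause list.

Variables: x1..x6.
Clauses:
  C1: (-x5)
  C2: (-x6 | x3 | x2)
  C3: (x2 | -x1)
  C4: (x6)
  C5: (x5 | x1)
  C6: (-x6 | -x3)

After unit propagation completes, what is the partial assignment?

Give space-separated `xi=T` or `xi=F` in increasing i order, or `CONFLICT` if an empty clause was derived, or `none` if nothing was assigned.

unit clause [-5] forces x5=F; simplify:
  drop 5 from [5, 1] -> [1]
  satisfied 1 clause(s); 5 remain; assigned so far: [5]
unit clause [6] forces x6=T; simplify:
  drop -6 from [-6, 3, 2] -> [3, 2]
  drop -6 from [-6, -3] -> [-3]
  satisfied 1 clause(s); 4 remain; assigned so far: [5, 6]
unit clause [1] forces x1=T; simplify:
  drop -1 from [2, -1] -> [2]
  satisfied 1 clause(s); 3 remain; assigned so far: [1, 5, 6]
unit clause [2] forces x2=T; simplify:
  satisfied 2 clause(s); 1 remain; assigned so far: [1, 2, 5, 6]
unit clause [-3] forces x3=F; simplify:
  satisfied 1 clause(s); 0 remain; assigned so far: [1, 2, 3, 5, 6]

Answer: x1=T x2=T x3=F x5=F x6=T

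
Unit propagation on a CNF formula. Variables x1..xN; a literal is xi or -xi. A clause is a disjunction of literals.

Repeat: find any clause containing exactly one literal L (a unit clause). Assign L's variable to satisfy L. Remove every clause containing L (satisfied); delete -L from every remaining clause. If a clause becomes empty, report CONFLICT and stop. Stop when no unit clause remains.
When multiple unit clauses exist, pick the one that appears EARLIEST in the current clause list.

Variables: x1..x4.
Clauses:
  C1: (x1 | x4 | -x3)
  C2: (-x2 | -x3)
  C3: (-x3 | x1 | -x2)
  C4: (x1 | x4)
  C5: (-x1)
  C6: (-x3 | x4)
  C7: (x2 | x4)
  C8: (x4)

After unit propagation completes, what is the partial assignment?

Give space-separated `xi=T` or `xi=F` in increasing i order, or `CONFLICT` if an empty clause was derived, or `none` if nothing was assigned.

Answer: x1=F x4=T

Derivation:
unit clause [-1] forces x1=F; simplify:
  drop 1 from [1, 4, -3] -> [4, -3]
  drop 1 from [-3, 1, -2] -> [-3, -2]
  drop 1 from [1, 4] -> [4]
  satisfied 1 clause(s); 7 remain; assigned so far: [1]
unit clause [4] forces x4=T; simplify:
  satisfied 5 clause(s); 2 remain; assigned so far: [1, 4]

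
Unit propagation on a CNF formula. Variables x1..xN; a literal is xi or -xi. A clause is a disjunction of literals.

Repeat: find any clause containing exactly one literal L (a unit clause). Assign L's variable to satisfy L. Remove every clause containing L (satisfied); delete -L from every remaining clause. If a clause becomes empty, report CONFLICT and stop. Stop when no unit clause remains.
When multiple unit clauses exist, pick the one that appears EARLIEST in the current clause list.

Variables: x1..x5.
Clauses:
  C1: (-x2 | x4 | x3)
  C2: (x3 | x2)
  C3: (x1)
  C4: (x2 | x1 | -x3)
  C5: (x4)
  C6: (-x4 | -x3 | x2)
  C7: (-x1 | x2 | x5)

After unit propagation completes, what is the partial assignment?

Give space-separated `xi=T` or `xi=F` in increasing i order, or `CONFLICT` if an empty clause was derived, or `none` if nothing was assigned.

unit clause [1] forces x1=T; simplify:
  drop -1 from [-1, 2, 5] -> [2, 5]
  satisfied 2 clause(s); 5 remain; assigned so far: [1]
unit clause [4] forces x4=T; simplify:
  drop -4 from [-4, -3, 2] -> [-3, 2]
  satisfied 2 clause(s); 3 remain; assigned so far: [1, 4]

Answer: x1=T x4=T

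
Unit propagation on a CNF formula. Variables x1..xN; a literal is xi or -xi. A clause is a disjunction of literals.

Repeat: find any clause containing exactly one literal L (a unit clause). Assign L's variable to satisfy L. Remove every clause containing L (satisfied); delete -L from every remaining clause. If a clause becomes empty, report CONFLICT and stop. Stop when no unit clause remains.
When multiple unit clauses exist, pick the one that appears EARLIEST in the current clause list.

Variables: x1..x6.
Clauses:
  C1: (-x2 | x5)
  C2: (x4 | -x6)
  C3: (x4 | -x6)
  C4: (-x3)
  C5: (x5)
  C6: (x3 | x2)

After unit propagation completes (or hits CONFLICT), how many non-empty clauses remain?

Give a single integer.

Answer: 2

Derivation:
unit clause [-3] forces x3=F; simplify:
  drop 3 from [3, 2] -> [2]
  satisfied 1 clause(s); 5 remain; assigned so far: [3]
unit clause [5] forces x5=T; simplify:
  satisfied 2 clause(s); 3 remain; assigned so far: [3, 5]
unit clause [2] forces x2=T; simplify:
  satisfied 1 clause(s); 2 remain; assigned so far: [2, 3, 5]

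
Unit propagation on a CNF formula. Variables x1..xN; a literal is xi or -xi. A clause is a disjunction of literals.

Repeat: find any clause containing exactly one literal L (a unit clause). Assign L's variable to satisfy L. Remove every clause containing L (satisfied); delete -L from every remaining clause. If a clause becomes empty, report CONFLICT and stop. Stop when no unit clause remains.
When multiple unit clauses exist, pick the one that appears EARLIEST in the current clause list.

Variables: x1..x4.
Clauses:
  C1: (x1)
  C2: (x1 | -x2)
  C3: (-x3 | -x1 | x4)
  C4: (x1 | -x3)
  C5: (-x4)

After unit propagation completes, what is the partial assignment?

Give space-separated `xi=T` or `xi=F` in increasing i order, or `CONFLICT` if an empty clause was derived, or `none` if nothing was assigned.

unit clause [1] forces x1=T; simplify:
  drop -1 from [-3, -1, 4] -> [-3, 4]
  satisfied 3 clause(s); 2 remain; assigned so far: [1]
unit clause [-4] forces x4=F; simplify:
  drop 4 from [-3, 4] -> [-3]
  satisfied 1 clause(s); 1 remain; assigned so far: [1, 4]
unit clause [-3] forces x3=F; simplify:
  satisfied 1 clause(s); 0 remain; assigned so far: [1, 3, 4]

Answer: x1=T x3=F x4=F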